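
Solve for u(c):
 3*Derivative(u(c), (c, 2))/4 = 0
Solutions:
 u(c) = C1 + C2*c


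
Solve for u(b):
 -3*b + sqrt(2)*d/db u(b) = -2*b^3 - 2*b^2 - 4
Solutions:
 u(b) = C1 - sqrt(2)*b^4/4 - sqrt(2)*b^3/3 + 3*sqrt(2)*b^2/4 - 2*sqrt(2)*b


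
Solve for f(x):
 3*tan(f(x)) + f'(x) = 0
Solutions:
 f(x) = pi - asin(C1*exp(-3*x))
 f(x) = asin(C1*exp(-3*x))


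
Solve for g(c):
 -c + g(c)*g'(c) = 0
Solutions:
 g(c) = -sqrt(C1 + c^2)
 g(c) = sqrt(C1 + c^2)


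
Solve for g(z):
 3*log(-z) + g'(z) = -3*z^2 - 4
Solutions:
 g(z) = C1 - z^3 - 3*z*log(-z) - z


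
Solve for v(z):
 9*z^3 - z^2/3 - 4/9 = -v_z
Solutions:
 v(z) = C1 - 9*z^4/4 + z^3/9 + 4*z/9


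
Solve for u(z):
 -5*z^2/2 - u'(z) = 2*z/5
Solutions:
 u(z) = C1 - 5*z^3/6 - z^2/5


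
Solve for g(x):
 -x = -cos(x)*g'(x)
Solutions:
 g(x) = C1 + Integral(x/cos(x), x)


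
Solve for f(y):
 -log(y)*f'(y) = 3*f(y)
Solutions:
 f(y) = C1*exp(-3*li(y))


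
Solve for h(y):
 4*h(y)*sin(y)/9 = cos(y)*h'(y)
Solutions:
 h(y) = C1/cos(y)^(4/9)


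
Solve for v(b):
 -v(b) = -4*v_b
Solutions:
 v(b) = C1*exp(b/4)


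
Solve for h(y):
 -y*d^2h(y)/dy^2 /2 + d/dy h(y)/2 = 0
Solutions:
 h(y) = C1 + C2*y^2


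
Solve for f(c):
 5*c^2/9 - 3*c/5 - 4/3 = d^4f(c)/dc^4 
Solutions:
 f(c) = C1 + C2*c + C3*c^2 + C4*c^3 + c^6/648 - c^5/200 - c^4/18


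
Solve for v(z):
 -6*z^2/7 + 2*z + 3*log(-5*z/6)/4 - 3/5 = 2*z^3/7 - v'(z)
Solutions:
 v(z) = C1 + z^4/14 + 2*z^3/7 - z^2 - 3*z*log(-z)/4 + 3*z*(-5*log(5) + 5*log(6) + 9)/20


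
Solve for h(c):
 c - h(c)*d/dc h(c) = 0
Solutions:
 h(c) = -sqrt(C1 + c^2)
 h(c) = sqrt(C1 + c^2)


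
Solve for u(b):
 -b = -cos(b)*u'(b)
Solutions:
 u(b) = C1 + Integral(b/cos(b), b)


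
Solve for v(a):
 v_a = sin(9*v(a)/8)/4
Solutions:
 -a/4 + 4*log(cos(9*v(a)/8) - 1)/9 - 4*log(cos(9*v(a)/8) + 1)/9 = C1


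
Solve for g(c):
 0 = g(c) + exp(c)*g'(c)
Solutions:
 g(c) = C1*exp(exp(-c))


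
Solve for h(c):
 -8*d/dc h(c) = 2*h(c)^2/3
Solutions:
 h(c) = 12/(C1 + c)


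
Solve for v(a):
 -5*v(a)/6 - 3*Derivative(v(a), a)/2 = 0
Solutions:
 v(a) = C1*exp(-5*a/9)


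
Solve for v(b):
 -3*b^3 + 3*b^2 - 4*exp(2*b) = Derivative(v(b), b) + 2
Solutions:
 v(b) = C1 - 3*b^4/4 + b^3 - 2*b - 2*exp(2*b)


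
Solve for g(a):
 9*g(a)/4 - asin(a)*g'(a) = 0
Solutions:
 g(a) = C1*exp(9*Integral(1/asin(a), a)/4)


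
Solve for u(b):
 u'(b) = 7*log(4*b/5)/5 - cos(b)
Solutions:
 u(b) = C1 + 7*b*log(b)/5 - 7*b*log(5)/5 - 7*b/5 + 14*b*log(2)/5 - sin(b)


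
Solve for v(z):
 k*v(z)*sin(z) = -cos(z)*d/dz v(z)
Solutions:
 v(z) = C1*exp(k*log(cos(z)))


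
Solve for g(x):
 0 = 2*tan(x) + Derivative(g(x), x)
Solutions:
 g(x) = C1 + 2*log(cos(x))


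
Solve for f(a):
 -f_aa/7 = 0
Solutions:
 f(a) = C1 + C2*a


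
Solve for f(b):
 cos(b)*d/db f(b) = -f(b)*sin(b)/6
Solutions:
 f(b) = C1*cos(b)^(1/6)


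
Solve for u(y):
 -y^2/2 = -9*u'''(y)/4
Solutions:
 u(y) = C1 + C2*y + C3*y^2 + y^5/270


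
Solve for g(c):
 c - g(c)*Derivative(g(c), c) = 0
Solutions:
 g(c) = -sqrt(C1 + c^2)
 g(c) = sqrt(C1 + c^2)


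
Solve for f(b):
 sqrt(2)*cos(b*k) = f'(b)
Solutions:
 f(b) = C1 + sqrt(2)*sin(b*k)/k


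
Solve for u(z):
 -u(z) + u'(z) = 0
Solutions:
 u(z) = C1*exp(z)


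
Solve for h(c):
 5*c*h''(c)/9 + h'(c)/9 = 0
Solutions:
 h(c) = C1 + C2*c^(4/5)


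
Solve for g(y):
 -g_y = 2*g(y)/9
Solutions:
 g(y) = C1*exp(-2*y/9)


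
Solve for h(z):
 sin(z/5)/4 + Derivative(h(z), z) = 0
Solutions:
 h(z) = C1 + 5*cos(z/5)/4


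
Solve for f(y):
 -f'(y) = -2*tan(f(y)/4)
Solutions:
 f(y) = -4*asin(C1*exp(y/2)) + 4*pi
 f(y) = 4*asin(C1*exp(y/2))


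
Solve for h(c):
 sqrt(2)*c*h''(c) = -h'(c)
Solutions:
 h(c) = C1 + C2*c^(1 - sqrt(2)/2)


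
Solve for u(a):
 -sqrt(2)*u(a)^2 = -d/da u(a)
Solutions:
 u(a) = -1/(C1 + sqrt(2)*a)


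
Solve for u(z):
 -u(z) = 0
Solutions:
 u(z) = 0


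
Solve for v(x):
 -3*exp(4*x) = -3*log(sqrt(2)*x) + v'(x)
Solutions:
 v(x) = C1 + 3*x*log(x) + x*(-3 + 3*log(2)/2) - 3*exp(4*x)/4


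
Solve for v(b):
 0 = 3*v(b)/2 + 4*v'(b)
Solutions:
 v(b) = C1*exp(-3*b/8)


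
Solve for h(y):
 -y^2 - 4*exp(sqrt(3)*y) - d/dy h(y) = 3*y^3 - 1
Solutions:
 h(y) = C1 - 3*y^4/4 - y^3/3 + y - 4*sqrt(3)*exp(sqrt(3)*y)/3


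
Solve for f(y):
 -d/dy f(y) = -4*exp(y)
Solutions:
 f(y) = C1 + 4*exp(y)


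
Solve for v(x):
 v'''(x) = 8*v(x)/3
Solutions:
 v(x) = C3*exp(2*3^(2/3)*x/3) + (C1*sin(3^(1/6)*x) + C2*cos(3^(1/6)*x))*exp(-3^(2/3)*x/3)


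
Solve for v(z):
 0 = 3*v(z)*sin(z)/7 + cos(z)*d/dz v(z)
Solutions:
 v(z) = C1*cos(z)^(3/7)


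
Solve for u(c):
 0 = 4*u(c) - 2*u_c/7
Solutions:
 u(c) = C1*exp(14*c)


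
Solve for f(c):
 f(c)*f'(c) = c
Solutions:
 f(c) = -sqrt(C1 + c^2)
 f(c) = sqrt(C1 + c^2)


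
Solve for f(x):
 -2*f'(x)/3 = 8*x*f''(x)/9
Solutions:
 f(x) = C1 + C2*x^(1/4)


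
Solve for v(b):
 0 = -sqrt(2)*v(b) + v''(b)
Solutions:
 v(b) = C1*exp(-2^(1/4)*b) + C2*exp(2^(1/4)*b)


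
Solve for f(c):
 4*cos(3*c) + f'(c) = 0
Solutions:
 f(c) = C1 - 4*sin(3*c)/3


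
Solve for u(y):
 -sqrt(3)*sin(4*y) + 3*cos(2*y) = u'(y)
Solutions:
 u(y) = C1 + 3*sin(2*y)/2 + sqrt(3)*cos(4*y)/4


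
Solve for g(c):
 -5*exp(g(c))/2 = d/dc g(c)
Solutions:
 g(c) = log(1/(C1 + 5*c)) + log(2)


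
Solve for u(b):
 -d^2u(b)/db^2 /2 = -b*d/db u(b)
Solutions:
 u(b) = C1 + C2*erfi(b)


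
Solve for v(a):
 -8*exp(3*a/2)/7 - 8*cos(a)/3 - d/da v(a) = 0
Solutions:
 v(a) = C1 - 16*exp(3*a/2)/21 - 8*sin(a)/3


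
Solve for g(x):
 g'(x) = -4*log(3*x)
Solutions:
 g(x) = C1 - 4*x*log(x) - x*log(81) + 4*x


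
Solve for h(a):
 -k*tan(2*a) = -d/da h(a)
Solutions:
 h(a) = C1 - k*log(cos(2*a))/2


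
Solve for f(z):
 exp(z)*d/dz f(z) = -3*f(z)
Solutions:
 f(z) = C1*exp(3*exp(-z))


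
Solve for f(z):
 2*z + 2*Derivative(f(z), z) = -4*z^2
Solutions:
 f(z) = C1 - 2*z^3/3 - z^2/2


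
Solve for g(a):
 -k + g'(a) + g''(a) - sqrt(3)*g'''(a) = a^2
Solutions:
 g(a) = C1 + C2*exp(sqrt(3)*a*(1 - sqrt(1 + 4*sqrt(3)))/6) + C3*exp(sqrt(3)*a*(1 + sqrt(1 + 4*sqrt(3)))/6) + a^3/3 - a^2 + a*k + 2*a + 2*sqrt(3)*a


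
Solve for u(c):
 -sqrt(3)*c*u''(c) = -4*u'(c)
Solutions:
 u(c) = C1 + C2*c^(1 + 4*sqrt(3)/3)


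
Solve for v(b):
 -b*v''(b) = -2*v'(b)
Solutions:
 v(b) = C1 + C2*b^3


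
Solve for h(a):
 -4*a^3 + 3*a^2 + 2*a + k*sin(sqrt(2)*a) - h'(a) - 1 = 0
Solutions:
 h(a) = C1 - a^4 + a^3 + a^2 - a - sqrt(2)*k*cos(sqrt(2)*a)/2


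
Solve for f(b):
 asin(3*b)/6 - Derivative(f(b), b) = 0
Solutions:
 f(b) = C1 + b*asin(3*b)/6 + sqrt(1 - 9*b^2)/18


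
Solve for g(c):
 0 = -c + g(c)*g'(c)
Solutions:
 g(c) = -sqrt(C1 + c^2)
 g(c) = sqrt(C1 + c^2)


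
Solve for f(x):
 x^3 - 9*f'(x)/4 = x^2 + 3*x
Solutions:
 f(x) = C1 + x^4/9 - 4*x^3/27 - 2*x^2/3


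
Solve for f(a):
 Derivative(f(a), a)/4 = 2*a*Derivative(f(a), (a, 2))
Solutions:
 f(a) = C1 + C2*a^(9/8)


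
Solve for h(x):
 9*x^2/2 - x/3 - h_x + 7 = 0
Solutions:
 h(x) = C1 + 3*x^3/2 - x^2/6 + 7*x


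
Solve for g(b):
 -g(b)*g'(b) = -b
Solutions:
 g(b) = -sqrt(C1 + b^2)
 g(b) = sqrt(C1 + b^2)


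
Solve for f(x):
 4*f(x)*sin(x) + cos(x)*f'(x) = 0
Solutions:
 f(x) = C1*cos(x)^4


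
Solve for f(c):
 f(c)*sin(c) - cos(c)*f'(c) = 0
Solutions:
 f(c) = C1/cos(c)


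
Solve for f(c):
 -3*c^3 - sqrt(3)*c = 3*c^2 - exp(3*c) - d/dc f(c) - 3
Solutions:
 f(c) = C1 + 3*c^4/4 + c^3 + sqrt(3)*c^2/2 - 3*c - exp(3*c)/3


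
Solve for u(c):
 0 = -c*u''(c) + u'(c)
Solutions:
 u(c) = C1 + C2*c^2


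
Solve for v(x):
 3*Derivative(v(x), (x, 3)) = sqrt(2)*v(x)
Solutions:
 v(x) = C3*exp(2^(1/6)*3^(2/3)*x/3) + (C1*sin(6^(1/6)*x/2) + C2*cos(6^(1/6)*x/2))*exp(-2^(1/6)*3^(2/3)*x/6)


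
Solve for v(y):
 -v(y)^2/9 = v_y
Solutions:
 v(y) = 9/(C1 + y)


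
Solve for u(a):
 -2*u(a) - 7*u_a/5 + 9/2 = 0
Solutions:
 u(a) = C1*exp(-10*a/7) + 9/4


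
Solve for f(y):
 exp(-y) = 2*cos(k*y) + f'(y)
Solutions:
 f(y) = C1 - exp(-y) - 2*sin(k*y)/k


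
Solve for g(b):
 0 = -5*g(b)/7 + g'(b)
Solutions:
 g(b) = C1*exp(5*b/7)


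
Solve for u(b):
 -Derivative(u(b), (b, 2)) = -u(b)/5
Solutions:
 u(b) = C1*exp(-sqrt(5)*b/5) + C2*exp(sqrt(5)*b/5)


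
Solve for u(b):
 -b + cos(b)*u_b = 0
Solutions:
 u(b) = C1 + Integral(b/cos(b), b)


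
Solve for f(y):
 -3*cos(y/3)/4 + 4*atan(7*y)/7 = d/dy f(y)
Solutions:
 f(y) = C1 + 4*y*atan(7*y)/7 - 2*log(49*y^2 + 1)/49 - 9*sin(y/3)/4


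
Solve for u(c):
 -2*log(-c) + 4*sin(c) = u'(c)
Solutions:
 u(c) = C1 - 2*c*log(-c) + 2*c - 4*cos(c)


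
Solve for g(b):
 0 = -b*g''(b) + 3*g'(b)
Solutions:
 g(b) = C1 + C2*b^4


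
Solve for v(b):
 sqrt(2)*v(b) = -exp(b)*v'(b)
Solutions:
 v(b) = C1*exp(sqrt(2)*exp(-b))


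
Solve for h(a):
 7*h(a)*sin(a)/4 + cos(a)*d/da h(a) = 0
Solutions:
 h(a) = C1*cos(a)^(7/4)


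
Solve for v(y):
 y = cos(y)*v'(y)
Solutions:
 v(y) = C1 + Integral(y/cos(y), y)


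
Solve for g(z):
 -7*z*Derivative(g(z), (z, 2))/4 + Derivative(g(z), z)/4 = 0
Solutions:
 g(z) = C1 + C2*z^(8/7)


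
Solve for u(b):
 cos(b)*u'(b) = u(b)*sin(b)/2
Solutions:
 u(b) = C1/sqrt(cos(b))


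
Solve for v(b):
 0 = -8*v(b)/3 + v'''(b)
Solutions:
 v(b) = C3*exp(2*3^(2/3)*b/3) + (C1*sin(3^(1/6)*b) + C2*cos(3^(1/6)*b))*exp(-3^(2/3)*b/3)


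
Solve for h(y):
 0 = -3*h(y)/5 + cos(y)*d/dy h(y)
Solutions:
 h(y) = C1*(sin(y) + 1)^(3/10)/(sin(y) - 1)^(3/10)


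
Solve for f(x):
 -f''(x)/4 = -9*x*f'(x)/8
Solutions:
 f(x) = C1 + C2*erfi(3*x/2)


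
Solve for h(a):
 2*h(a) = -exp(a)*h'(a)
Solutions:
 h(a) = C1*exp(2*exp(-a))


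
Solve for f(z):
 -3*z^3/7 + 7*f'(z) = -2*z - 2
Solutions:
 f(z) = C1 + 3*z^4/196 - z^2/7 - 2*z/7


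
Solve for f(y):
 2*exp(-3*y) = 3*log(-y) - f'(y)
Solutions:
 f(y) = C1 + 3*y*log(-y) - 3*y + 2*exp(-3*y)/3


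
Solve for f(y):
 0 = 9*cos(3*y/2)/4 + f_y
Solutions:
 f(y) = C1 - 3*sin(3*y/2)/2


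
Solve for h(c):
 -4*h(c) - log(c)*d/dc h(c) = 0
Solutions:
 h(c) = C1*exp(-4*li(c))


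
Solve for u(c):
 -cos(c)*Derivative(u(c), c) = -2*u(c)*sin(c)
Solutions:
 u(c) = C1/cos(c)^2


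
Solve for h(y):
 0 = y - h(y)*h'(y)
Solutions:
 h(y) = -sqrt(C1 + y^2)
 h(y) = sqrt(C1 + y^2)


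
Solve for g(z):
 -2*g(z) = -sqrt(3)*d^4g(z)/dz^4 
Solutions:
 g(z) = C1*exp(-2^(1/4)*3^(7/8)*z/3) + C2*exp(2^(1/4)*3^(7/8)*z/3) + C3*sin(2^(1/4)*3^(7/8)*z/3) + C4*cos(2^(1/4)*3^(7/8)*z/3)


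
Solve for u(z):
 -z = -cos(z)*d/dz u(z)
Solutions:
 u(z) = C1 + Integral(z/cos(z), z)


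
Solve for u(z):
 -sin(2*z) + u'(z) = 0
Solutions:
 u(z) = C1 - cos(2*z)/2


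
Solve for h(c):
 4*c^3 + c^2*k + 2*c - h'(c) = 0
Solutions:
 h(c) = C1 + c^4 + c^3*k/3 + c^2


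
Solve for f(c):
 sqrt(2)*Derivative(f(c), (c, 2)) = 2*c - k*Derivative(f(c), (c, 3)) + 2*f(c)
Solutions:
 f(c) = C1*exp(-c*((sqrt(((-27 + 2*sqrt(2)/k^2)^2 - 8/k^4)/k^2) - 27/k + 2*sqrt(2)/k^3)^(1/3) + sqrt(2)/k + 2/(k^2*(sqrt(((-27 + 2*sqrt(2)/k^2)^2 - 8/k^4)/k^2) - 27/k + 2*sqrt(2)/k^3)^(1/3)))/3) + C2*exp(c*((sqrt(((-27 + 2*sqrt(2)/k^2)^2 - 8/k^4)/k^2) - 27/k + 2*sqrt(2)/k^3)^(1/3) - sqrt(3)*I*(sqrt(((-27 + 2*sqrt(2)/k^2)^2 - 8/k^4)/k^2) - 27/k + 2*sqrt(2)/k^3)^(1/3) - 2*sqrt(2)/k - 8/(k^2*(-1 + sqrt(3)*I)*(sqrt(((-27 + 2*sqrt(2)/k^2)^2 - 8/k^4)/k^2) - 27/k + 2*sqrt(2)/k^3)^(1/3)))/6) + C3*exp(c*((sqrt(((-27 + 2*sqrt(2)/k^2)^2 - 8/k^4)/k^2) - 27/k + 2*sqrt(2)/k^3)^(1/3) + sqrt(3)*I*(sqrt(((-27 + 2*sqrt(2)/k^2)^2 - 8/k^4)/k^2) - 27/k + 2*sqrt(2)/k^3)^(1/3) - 2*sqrt(2)/k + 8/(k^2*(1 + sqrt(3)*I)*(sqrt(((-27 + 2*sqrt(2)/k^2)^2 - 8/k^4)/k^2) - 27/k + 2*sqrt(2)/k^3)^(1/3)))/6) - c


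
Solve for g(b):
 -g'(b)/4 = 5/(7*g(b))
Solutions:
 g(b) = -sqrt(C1 - 280*b)/7
 g(b) = sqrt(C1 - 280*b)/7


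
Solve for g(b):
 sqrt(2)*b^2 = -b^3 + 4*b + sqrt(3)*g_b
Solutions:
 g(b) = C1 + sqrt(3)*b^4/12 + sqrt(6)*b^3/9 - 2*sqrt(3)*b^2/3


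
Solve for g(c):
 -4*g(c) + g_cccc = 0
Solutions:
 g(c) = C1*exp(-sqrt(2)*c) + C2*exp(sqrt(2)*c) + C3*sin(sqrt(2)*c) + C4*cos(sqrt(2)*c)


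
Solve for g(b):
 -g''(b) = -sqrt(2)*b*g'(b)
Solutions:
 g(b) = C1 + C2*erfi(2^(3/4)*b/2)


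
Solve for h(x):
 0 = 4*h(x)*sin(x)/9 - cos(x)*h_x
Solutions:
 h(x) = C1/cos(x)^(4/9)


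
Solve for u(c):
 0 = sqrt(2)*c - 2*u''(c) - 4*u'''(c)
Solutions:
 u(c) = C1 + C2*c + C3*exp(-c/2) + sqrt(2)*c^3/12 - sqrt(2)*c^2/2


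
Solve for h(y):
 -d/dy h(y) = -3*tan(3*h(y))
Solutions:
 h(y) = -asin(C1*exp(9*y))/3 + pi/3
 h(y) = asin(C1*exp(9*y))/3


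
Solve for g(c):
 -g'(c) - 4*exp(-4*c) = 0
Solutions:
 g(c) = C1 + exp(-4*c)


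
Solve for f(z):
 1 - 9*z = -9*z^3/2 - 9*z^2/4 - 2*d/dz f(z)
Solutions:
 f(z) = C1 - 9*z^4/16 - 3*z^3/8 + 9*z^2/4 - z/2


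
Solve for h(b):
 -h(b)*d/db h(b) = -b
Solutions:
 h(b) = -sqrt(C1 + b^2)
 h(b) = sqrt(C1 + b^2)


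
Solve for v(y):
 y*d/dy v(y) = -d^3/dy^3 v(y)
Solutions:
 v(y) = C1 + Integral(C2*airyai(-y) + C3*airybi(-y), y)


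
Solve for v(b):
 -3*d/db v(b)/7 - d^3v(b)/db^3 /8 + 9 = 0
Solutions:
 v(b) = C1 + C2*sin(2*sqrt(42)*b/7) + C3*cos(2*sqrt(42)*b/7) + 21*b


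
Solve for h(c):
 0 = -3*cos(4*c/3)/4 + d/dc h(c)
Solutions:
 h(c) = C1 + 9*sin(4*c/3)/16


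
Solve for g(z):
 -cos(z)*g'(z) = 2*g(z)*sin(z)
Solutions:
 g(z) = C1*cos(z)^2


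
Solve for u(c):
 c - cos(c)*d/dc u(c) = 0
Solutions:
 u(c) = C1 + Integral(c/cos(c), c)


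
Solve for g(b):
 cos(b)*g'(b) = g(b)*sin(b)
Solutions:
 g(b) = C1/cos(b)


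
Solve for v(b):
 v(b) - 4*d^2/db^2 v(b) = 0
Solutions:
 v(b) = C1*exp(-b/2) + C2*exp(b/2)


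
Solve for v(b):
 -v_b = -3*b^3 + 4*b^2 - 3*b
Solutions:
 v(b) = C1 + 3*b^4/4 - 4*b^3/3 + 3*b^2/2


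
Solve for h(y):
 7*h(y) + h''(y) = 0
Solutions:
 h(y) = C1*sin(sqrt(7)*y) + C2*cos(sqrt(7)*y)


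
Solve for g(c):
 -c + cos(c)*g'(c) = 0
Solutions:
 g(c) = C1 + Integral(c/cos(c), c)


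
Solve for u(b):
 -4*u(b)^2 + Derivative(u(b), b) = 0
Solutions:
 u(b) = -1/(C1 + 4*b)


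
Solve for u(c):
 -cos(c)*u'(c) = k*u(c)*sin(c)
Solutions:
 u(c) = C1*exp(k*log(cos(c)))


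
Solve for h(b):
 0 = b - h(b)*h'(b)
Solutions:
 h(b) = -sqrt(C1 + b^2)
 h(b) = sqrt(C1 + b^2)


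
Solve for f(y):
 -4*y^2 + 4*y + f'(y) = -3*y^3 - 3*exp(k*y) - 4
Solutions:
 f(y) = C1 - 3*y^4/4 + 4*y^3/3 - 2*y^2 - 4*y - 3*exp(k*y)/k


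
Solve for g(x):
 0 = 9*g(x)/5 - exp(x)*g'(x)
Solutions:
 g(x) = C1*exp(-9*exp(-x)/5)


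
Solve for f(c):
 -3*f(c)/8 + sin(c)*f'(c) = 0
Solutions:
 f(c) = C1*(cos(c) - 1)^(3/16)/(cos(c) + 1)^(3/16)


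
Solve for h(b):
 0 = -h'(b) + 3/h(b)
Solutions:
 h(b) = -sqrt(C1 + 6*b)
 h(b) = sqrt(C1 + 6*b)


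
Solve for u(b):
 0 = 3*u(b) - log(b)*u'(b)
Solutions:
 u(b) = C1*exp(3*li(b))


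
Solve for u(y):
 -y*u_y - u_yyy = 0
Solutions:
 u(y) = C1 + Integral(C2*airyai(-y) + C3*airybi(-y), y)


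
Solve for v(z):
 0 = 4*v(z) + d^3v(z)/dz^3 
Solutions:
 v(z) = C3*exp(-2^(2/3)*z) + (C1*sin(2^(2/3)*sqrt(3)*z/2) + C2*cos(2^(2/3)*sqrt(3)*z/2))*exp(2^(2/3)*z/2)


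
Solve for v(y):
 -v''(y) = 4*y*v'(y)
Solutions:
 v(y) = C1 + C2*erf(sqrt(2)*y)


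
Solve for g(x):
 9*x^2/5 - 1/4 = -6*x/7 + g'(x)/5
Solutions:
 g(x) = C1 + 3*x^3 + 15*x^2/7 - 5*x/4


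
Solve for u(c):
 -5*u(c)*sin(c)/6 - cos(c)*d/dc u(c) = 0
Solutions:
 u(c) = C1*cos(c)^(5/6)


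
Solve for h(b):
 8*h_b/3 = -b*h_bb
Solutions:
 h(b) = C1 + C2/b^(5/3)


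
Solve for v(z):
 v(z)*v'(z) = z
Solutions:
 v(z) = -sqrt(C1 + z^2)
 v(z) = sqrt(C1 + z^2)


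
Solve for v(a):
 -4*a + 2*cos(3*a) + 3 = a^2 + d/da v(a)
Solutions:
 v(a) = C1 - a^3/3 - 2*a^2 + 3*a + 2*sin(3*a)/3


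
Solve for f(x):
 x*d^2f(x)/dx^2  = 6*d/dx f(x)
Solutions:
 f(x) = C1 + C2*x^7


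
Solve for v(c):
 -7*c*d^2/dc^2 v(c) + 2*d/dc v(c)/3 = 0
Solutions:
 v(c) = C1 + C2*c^(23/21)


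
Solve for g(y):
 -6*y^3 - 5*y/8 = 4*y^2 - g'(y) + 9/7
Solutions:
 g(y) = C1 + 3*y^4/2 + 4*y^3/3 + 5*y^2/16 + 9*y/7


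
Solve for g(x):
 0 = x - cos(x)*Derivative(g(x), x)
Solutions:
 g(x) = C1 + Integral(x/cos(x), x)


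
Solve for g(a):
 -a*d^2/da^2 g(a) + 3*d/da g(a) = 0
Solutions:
 g(a) = C1 + C2*a^4


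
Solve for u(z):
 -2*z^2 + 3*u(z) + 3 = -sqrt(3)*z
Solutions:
 u(z) = 2*z^2/3 - sqrt(3)*z/3 - 1


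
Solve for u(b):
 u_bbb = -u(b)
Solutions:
 u(b) = C3*exp(-b) + (C1*sin(sqrt(3)*b/2) + C2*cos(sqrt(3)*b/2))*exp(b/2)


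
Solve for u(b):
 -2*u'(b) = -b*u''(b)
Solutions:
 u(b) = C1 + C2*b^3


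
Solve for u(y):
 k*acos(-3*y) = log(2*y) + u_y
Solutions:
 u(y) = C1 + k*(y*acos(-3*y) + sqrt(1 - 9*y^2)/3) - y*log(y) - y*log(2) + y


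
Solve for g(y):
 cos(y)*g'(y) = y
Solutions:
 g(y) = C1 + Integral(y/cos(y), y)


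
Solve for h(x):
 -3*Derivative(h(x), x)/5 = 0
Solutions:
 h(x) = C1


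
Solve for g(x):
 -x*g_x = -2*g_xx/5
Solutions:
 g(x) = C1 + C2*erfi(sqrt(5)*x/2)


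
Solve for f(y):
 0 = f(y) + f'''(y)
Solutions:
 f(y) = C3*exp(-y) + (C1*sin(sqrt(3)*y/2) + C2*cos(sqrt(3)*y/2))*exp(y/2)


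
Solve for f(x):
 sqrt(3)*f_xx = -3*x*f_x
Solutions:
 f(x) = C1 + C2*erf(sqrt(2)*3^(1/4)*x/2)


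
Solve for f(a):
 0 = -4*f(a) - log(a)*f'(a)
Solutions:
 f(a) = C1*exp(-4*li(a))


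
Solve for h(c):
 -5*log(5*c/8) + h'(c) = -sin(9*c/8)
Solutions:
 h(c) = C1 + 5*c*log(c) - 15*c*log(2) - 5*c + 5*c*log(5) + 8*cos(9*c/8)/9


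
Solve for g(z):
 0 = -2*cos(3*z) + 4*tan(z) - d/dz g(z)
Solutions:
 g(z) = C1 - 4*log(cos(z)) - 2*sin(3*z)/3


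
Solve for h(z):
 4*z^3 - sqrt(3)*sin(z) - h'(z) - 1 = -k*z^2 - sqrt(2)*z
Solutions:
 h(z) = C1 + k*z^3/3 + z^4 + sqrt(2)*z^2/2 - z + sqrt(3)*cos(z)


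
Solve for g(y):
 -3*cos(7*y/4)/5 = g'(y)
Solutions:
 g(y) = C1 - 12*sin(7*y/4)/35


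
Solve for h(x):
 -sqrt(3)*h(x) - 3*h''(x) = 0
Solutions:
 h(x) = C1*sin(3^(3/4)*x/3) + C2*cos(3^(3/4)*x/3)


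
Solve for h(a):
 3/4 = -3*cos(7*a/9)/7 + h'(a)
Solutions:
 h(a) = C1 + 3*a/4 + 27*sin(7*a/9)/49


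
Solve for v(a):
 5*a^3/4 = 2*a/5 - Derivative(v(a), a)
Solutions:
 v(a) = C1 - 5*a^4/16 + a^2/5


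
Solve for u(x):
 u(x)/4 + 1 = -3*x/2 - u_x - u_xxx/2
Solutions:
 u(x) = C1*exp(-6^(1/3)*x*(-(9 + sqrt(465))^(1/3) + 4*6^(1/3)/(9 + sqrt(465))^(1/3))/12)*sin(2^(1/3)*3^(1/6)*x*(2^(1/3)/(9 + sqrt(465))^(1/3) + 3^(2/3)*(9 + sqrt(465))^(1/3)/12)) + C2*exp(-6^(1/3)*x*(-(9 + sqrt(465))^(1/3) + 4*6^(1/3)/(9 + sqrt(465))^(1/3))/12)*cos(2^(1/3)*3^(1/6)*x*(2^(1/3)/(9 + sqrt(465))^(1/3) + 3^(2/3)*(9 + sqrt(465))^(1/3)/12)) + C3*exp(6^(1/3)*x*(-(9 + sqrt(465))^(1/3) + 4*6^(1/3)/(9 + sqrt(465))^(1/3))/6) - 6*x + 20


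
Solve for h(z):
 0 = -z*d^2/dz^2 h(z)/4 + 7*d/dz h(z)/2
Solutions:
 h(z) = C1 + C2*z^15


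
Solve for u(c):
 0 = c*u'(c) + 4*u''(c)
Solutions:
 u(c) = C1 + C2*erf(sqrt(2)*c/4)


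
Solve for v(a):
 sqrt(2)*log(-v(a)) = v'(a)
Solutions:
 -li(-v(a)) = C1 + sqrt(2)*a


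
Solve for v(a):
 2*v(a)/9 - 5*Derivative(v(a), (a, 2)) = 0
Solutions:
 v(a) = C1*exp(-sqrt(10)*a/15) + C2*exp(sqrt(10)*a/15)


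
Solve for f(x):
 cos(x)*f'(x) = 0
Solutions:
 f(x) = C1


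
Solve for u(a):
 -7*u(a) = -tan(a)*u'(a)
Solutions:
 u(a) = C1*sin(a)^7


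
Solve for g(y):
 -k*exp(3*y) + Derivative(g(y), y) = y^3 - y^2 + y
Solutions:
 g(y) = C1 + k*exp(3*y)/3 + y^4/4 - y^3/3 + y^2/2


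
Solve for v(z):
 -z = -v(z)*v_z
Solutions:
 v(z) = -sqrt(C1 + z^2)
 v(z) = sqrt(C1 + z^2)


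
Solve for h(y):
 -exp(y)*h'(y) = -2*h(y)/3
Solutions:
 h(y) = C1*exp(-2*exp(-y)/3)


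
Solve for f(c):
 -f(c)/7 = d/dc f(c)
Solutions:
 f(c) = C1*exp(-c/7)


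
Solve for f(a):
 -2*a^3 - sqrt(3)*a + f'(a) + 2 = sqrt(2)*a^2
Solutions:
 f(a) = C1 + a^4/2 + sqrt(2)*a^3/3 + sqrt(3)*a^2/2 - 2*a


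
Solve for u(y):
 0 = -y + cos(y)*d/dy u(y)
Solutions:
 u(y) = C1 + Integral(y/cos(y), y)


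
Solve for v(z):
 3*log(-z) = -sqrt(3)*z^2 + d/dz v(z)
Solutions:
 v(z) = C1 + sqrt(3)*z^3/3 + 3*z*log(-z) - 3*z


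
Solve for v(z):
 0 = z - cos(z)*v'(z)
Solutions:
 v(z) = C1 + Integral(z/cos(z), z)


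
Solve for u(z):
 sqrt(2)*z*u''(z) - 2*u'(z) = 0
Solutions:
 u(z) = C1 + C2*z^(1 + sqrt(2))


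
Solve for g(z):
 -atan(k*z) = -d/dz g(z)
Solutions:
 g(z) = C1 + Piecewise((z*atan(k*z) - log(k^2*z^2 + 1)/(2*k), Ne(k, 0)), (0, True))


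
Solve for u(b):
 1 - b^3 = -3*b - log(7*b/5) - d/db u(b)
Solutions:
 u(b) = C1 + b^4/4 - 3*b^2/2 - b*log(b) + b*log(5/7)


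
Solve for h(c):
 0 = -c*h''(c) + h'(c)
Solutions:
 h(c) = C1 + C2*c^2


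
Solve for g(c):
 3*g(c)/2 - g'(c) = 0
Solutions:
 g(c) = C1*exp(3*c/2)


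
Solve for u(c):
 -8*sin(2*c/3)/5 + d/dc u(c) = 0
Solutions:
 u(c) = C1 - 12*cos(2*c/3)/5


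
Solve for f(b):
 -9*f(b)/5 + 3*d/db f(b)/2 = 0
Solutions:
 f(b) = C1*exp(6*b/5)


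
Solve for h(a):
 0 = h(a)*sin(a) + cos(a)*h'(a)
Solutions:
 h(a) = C1*cos(a)


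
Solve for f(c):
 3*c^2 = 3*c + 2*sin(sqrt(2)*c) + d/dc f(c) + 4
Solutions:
 f(c) = C1 + c^3 - 3*c^2/2 - 4*c + sqrt(2)*cos(sqrt(2)*c)


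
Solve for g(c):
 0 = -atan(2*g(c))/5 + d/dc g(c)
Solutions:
 Integral(1/atan(2*_y), (_y, g(c))) = C1 + c/5


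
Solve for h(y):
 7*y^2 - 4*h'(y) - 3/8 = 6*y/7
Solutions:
 h(y) = C1 + 7*y^3/12 - 3*y^2/28 - 3*y/32


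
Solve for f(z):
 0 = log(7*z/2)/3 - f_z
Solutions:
 f(z) = C1 + z*log(z)/3 - z/3 - z*log(2)/3 + z*log(7)/3


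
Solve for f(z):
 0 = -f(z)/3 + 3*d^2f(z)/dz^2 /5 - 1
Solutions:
 f(z) = C1*exp(-sqrt(5)*z/3) + C2*exp(sqrt(5)*z/3) - 3


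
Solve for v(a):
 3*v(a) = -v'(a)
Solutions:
 v(a) = C1*exp(-3*a)


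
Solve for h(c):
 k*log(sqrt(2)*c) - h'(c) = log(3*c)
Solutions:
 h(c) = C1 + c*k*log(c) - c*k + c*k*log(2)/2 - c*log(c) - c*log(3) + c


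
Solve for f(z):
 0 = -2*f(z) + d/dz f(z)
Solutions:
 f(z) = C1*exp(2*z)


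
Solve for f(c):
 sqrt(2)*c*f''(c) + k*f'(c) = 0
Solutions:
 f(c) = C1 + c^(-sqrt(2)*re(k)/2 + 1)*(C2*sin(sqrt(2)*log(c)*Abs(im(k))/2) + C3*cos(sqrt(2)*log(c)*im(k)/2))


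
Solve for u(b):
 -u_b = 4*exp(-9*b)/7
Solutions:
 u(b) = C1 + 4*exp(-9*b)/63


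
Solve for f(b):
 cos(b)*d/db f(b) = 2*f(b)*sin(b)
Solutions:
 f(b) = C1/cos(b)^2


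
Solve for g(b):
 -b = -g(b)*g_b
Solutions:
 g(b) = -sqrt(C1 + b^2)
 g(b) = sqrt(C1 + b^2)


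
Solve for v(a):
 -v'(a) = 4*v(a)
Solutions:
 v(a) = C1*exp(-4*a)


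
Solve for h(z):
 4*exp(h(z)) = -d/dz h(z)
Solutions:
 h(z) = log(1/(C1 + 4*z))


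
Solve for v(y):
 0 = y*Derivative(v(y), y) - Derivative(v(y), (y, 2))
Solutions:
 v(y) = C1 + C2*erfi(sqrt(2)*y/2)


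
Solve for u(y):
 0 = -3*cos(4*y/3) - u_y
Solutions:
 u(y) = C1 - 9*sin(4*y/3)/4


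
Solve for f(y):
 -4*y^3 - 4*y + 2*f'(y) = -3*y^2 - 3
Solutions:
 f(y) = C1 + y^4/2 - y^3/2 + y^2 - 3*y/2


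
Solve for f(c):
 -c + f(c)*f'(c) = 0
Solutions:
 f(c) = -sqrt(C1 + c^2)
 f(c) = sqrt(C1 + c^2)


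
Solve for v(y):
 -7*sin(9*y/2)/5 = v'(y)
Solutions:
 v(y) = C1 + 14*cos(9*y/2)/45


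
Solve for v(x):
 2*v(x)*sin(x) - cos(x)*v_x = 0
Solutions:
 v(x) = C1/cos(x)^2


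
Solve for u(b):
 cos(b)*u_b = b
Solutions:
 u(b) = C1 + Integral(b/cos(b), b)


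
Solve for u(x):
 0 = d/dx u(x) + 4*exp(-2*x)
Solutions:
 u(x) = C1 + 2*exp(-2*x)


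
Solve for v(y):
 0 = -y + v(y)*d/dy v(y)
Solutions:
 v(y) = -sqrt(C1 + y^2)
 v(y) = sqrt(C1 + y^2)


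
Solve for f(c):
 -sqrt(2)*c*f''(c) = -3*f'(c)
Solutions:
 f(c) = C1 + C2*c^(1 + 3*sqrt(2)/2)


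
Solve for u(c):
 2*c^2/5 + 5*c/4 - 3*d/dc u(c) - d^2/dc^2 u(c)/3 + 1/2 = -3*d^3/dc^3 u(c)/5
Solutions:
 u(c) = C1 + C2*exp(c*(5 - sqrt(1645))/18) + C3*exp(c*(5 + sqrt(1645))/18) + 2*c^3/45 + 209*c^2/1080 + 4301*c/24300


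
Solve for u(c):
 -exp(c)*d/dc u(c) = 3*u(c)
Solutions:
 u(c) = C1*exp(3*exp(-c))


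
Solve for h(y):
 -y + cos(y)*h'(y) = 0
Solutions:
 h(y) = C1 + Integral(y/cos(y), y)


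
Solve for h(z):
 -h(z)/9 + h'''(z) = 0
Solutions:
 h(z) = C3*exp(3^(1/3)*z/3) + (C1*sin(3^(5/6)*z/6) + C2*cos(3^(5/6)*z/6))*exp(-3^(1/3)*z/6)


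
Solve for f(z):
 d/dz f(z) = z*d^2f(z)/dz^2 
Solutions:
 f(z) = C1 + C2*z^2


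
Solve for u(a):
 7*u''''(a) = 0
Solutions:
 u(a) = C1 + C2*a + C3*a^2 + C4*a^3


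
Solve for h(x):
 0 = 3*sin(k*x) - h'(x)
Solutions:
 h(x) = C1 - 3*cos(k*x)/k


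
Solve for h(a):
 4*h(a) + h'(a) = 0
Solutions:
 h(a) = C1*exp(-4*a)


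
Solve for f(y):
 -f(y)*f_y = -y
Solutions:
 f(y) = -sqrt(C1 + y^2)
 f(y) = sqrt(C1 + y^2)


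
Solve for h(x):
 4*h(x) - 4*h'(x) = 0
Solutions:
 h(x) = C1*exp(x)


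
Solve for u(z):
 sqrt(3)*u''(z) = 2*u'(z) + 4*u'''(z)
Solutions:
 u(z) = C1 + (C2*sin(sqrt(29)*z/8) + C3*cos(sqrt(29)*z/8))*exp(sqrt(3)*z/8)


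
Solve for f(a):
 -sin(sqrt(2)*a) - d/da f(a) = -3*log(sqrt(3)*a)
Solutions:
 f(a) = C1 + 3*a*log(a) - 3*a + 3*a*log(3)/2 + sqrt(2)*cos(sqrt(2)*a)/2


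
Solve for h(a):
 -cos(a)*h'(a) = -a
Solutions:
 h(a) = C1 + Integral(a/cos(a), a)


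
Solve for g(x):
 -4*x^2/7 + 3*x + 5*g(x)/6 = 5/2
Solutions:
 g(x) = 24*x^2/35 - 18*x/5 + 3


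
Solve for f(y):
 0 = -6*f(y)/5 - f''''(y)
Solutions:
 f(y) = (C1*sin(10^(3/4)*3^(1/4)*y/10) + C2*cos(10^(3/4)*3^(1/4)*y/10))*exp(-10^(3/4)*3^(1/4)*y/10) + (C3*sin(10^(3/4)*3^(1/4)*y/10) + C4*cos(10^(3/4)*3^(1/4)*y/10))*exp(10^(3/4)*3^(1/4)*y/10)


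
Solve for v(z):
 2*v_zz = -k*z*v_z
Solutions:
 v(z) = Piecewise((-sqrt(pi)*C1*erf(sqrt(k)*z/2)/sqrt(k) - C2, (k > 0) | (k < 0)), (-C1*z - C2, True))


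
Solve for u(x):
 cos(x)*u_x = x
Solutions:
 u(x) = C1 + Integral(x/cos(x), x)


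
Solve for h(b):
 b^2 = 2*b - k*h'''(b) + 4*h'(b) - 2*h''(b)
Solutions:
 h(b) = C1 + C2*exp(b*(sqrt(4*k + 1) - 1)/k) + C3*exp(-b*(sqrt(4*k + 1) + 1)/k) + b^3/12 - b^2/8 + b*k/8 - b/8


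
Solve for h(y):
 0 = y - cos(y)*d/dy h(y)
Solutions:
 h(y) = C1 + Integral(y/cos(y), y)


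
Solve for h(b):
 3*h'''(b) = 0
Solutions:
 h(b) = C1 + C2*b + C3*b^2


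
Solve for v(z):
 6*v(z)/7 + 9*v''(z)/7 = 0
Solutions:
 v(z) = C1*sin(sqrt(6)*z/3) + C2*cos(sqrt(6)*z/3)


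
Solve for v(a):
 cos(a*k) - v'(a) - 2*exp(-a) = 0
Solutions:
 v(a) = C1 + 2*exp(-a) + sin(a*k)/k


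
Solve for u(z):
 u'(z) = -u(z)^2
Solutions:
 u(z) = 1/(C1 + z)


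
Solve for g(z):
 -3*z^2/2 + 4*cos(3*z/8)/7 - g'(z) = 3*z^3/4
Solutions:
 g(z) = C1 - 3*z^4/16 - z^3/2 + 32*sin(3*z/8)/21


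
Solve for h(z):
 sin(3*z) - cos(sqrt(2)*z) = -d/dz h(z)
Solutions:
 h(z) = C1 + sqrt(2)*sin(sqrt(2)*z)/2 + cos(3*z)/3


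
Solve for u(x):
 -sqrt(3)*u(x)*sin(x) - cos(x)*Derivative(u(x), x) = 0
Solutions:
 u(x) = C1*cos(x)^(sqrt(3))


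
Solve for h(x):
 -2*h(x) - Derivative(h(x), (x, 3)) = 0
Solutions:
 h(x) = C3*exp(-2^(1/3)*x) + (C1*sin(2^(1/3)*sqrt(3)*x/2) + C2*cos(2^(1/3)*sqrt(3)*x/2))*exp(2^(1/3)*x/2)


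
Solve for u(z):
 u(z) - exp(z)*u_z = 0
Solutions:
 u(z) = C1*exp(-exp(-z))


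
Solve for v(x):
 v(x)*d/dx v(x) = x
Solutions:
 v(x) = -sqrt(C1 + x^2)
 v(x) = sqrt(C1 + x^2)


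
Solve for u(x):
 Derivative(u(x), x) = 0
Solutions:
 u(x) = C1


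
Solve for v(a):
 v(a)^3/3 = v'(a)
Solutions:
 v(a) = -sqrt(6)*sqrt(-1/(C1 + a))/2
 v(a) = sqrt(6)*sqrt(-1/(C1 + a))/2


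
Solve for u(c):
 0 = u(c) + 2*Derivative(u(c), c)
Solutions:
 u(c) = C1*exp(-c/2)


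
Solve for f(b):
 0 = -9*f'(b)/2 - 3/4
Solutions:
 f(b) = C1 - b/6


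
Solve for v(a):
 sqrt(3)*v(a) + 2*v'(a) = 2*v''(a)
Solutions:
 v(a) = C1*exp(a*(1 - sqrt(1 + 2*sqrt(3)))/2) + C2*exp(a*(1 + sqrt(1 + 2*sqrt(3)))/2)


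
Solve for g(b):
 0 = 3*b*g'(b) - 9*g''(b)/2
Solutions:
 g(b) = C1 + C2*erfi(sqrt(3)*b/3)


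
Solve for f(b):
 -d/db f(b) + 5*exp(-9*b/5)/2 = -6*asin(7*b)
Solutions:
 f(b) = C1 + 6*b*asin(7*b) + 6*sqrt(1 - 49*b^2)/7 - 25*exp(-9*b/5)/18


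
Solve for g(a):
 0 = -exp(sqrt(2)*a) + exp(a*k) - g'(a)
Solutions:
 g(a) = C1 - sqrt(2)*exp(sqrt(2)*a)/2 + exp(a*k)/k


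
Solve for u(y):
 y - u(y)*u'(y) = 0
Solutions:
 u(y) = -sqrt(C1 + y^2)
 u(y) = sqrt(C1 + y^2)


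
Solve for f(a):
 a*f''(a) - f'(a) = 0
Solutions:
 f(a) = C1 + C2*a^2


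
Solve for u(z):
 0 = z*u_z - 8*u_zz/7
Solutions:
 u(z) = C1 + C2*erfi(sqrt(7)*z/4)


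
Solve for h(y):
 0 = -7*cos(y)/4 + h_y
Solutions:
 h(y) = C1 + 7*sin(y)/4


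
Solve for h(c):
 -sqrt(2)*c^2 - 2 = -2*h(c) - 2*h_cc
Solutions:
 h(c) = C1*sin(c) + C2*cos(c) + sqrt(2)*c^2/2 - sqrt(2) + 1


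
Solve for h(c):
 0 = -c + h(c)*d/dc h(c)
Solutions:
 h(c) = -sqrt(C1 + c^2)
 h(c) = sqrt(C1 + c^2)


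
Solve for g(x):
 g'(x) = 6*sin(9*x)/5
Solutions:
 g(x) = C1 - 2*cos(9*x)/15


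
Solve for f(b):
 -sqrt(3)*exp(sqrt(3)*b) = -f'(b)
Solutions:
 f(b) = C1 + exp(sqrt(3)*b)


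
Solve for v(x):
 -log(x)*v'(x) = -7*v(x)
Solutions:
 v(x) = C1*exp(7*li(x))


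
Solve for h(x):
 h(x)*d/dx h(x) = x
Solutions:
 h(x) = -sqrt(C1 + x^2)
 h(x) = sqrt(C1 + x^2)


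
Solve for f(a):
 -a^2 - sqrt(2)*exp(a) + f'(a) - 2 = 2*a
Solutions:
 f(a) = C1 + a^3/3 + a^2 + 2*a + sqrt(2)*exp(a)


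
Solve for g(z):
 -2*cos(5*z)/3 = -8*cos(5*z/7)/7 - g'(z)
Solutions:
 g(z) = C1 - 8*sin(5*z/7)/5 + 2*sin(5*z)/15


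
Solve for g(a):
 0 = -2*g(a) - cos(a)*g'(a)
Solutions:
 g(a) = C1*(sin(a) - 1)/(sin(a) + 1)


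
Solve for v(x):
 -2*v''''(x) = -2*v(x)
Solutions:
 v(x) = C1*exp(-x) + C2*exp(x) + C3*sin(x) + C4*cos(x)


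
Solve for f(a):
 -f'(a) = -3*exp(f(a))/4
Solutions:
 f(a) = log(-1/(C1 + 3*a)) + 2*log(2)


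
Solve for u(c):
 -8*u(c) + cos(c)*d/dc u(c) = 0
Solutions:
 u(c) = C1*(sin(c)^4 + 4*sin(c)^3 + 6*sin(c)^2 + 4*sin(c) + 1)/(sin(c)^4 - 4*sin(c)^3 + 6*sin(c)^2 - 4*sin(c) + 1)


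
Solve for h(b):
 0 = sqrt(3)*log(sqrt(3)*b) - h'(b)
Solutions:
 h(b) = C1 + sqrt(3)*b*log(b) - sqrt(3)*b + sqrt(3)*b*log(3)/2


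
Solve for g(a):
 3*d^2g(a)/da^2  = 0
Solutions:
 g(a) = C1 + C2*a


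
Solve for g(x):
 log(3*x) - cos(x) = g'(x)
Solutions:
 g(x) = C1 + x*log(x) - x + x*log(3) - sin(x)


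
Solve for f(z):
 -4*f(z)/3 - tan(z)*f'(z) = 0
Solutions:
 f(z) = C1/sin(z)^(4/3)


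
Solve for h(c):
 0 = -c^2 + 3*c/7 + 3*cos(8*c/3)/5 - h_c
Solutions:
 h(c) = C1 - c^3/3 + 3*c^2/14 + 9*sin(8*c/3)/40


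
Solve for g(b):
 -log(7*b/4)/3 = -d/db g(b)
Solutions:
 g(b) = C1 + b*log(b)/3 - 2*b*log(2)/3 - b/3 + b*log(7)/3


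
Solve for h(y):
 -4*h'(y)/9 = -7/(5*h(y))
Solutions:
 h(y) = -sqrt(C1 + 630*y)/10
 h(y) = sqrt(C1 + 630*y)/10


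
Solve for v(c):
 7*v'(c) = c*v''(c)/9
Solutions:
 v(c) = C1 + C2*c^64


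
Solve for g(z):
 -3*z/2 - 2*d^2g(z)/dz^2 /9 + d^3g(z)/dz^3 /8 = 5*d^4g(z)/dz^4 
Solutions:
 g(z) = C1 + C2*z - 9*z^3/8 - 243*z^2/128 + (C3*sin(sqrt(2551)*z/240) + C4*cos(sqrt(2551)*z/240))*exp(z/80)


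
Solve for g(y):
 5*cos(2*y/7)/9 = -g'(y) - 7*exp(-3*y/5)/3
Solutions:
 g(y) = C1 - 35*sin(2*y/7)/18 + 35*exp(-3*y/5)/9


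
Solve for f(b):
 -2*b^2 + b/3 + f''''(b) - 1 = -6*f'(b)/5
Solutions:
 f(b) = C1 + C4*exp(-5^(2/3)*6^(1/3)*b/5) + 5*b^3/9 - 5*b^2/36 + 5*b/6 + (C2*sin(2^(1/3)*3^(5/6)*5^(2/3)*b/10) + C3*cos(2^(1/3)*3^(5/6)*5^(2/3)*b/10))*exp(5^(2/3)*6^(1/3)*b/10)


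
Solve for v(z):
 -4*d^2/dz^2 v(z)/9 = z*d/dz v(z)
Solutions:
 v(z) = C1 + C2*erf(3*sqrt(2)*z/4)


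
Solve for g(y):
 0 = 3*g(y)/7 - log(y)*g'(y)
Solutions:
 g(y) = C1*exp(3*li(y)/7)


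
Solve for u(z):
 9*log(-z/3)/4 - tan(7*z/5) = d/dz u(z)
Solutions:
 u(z) = C1 + 9*z*log(-z)/4 - 9*z*log(3)/4 - 9*z/4 + 5*log(cos(7*z/5))/7


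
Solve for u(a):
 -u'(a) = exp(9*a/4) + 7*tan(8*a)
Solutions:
 u(a) = C1 - 4*exp(9*a/4)/9 + 7*log(cos(8*a))/8


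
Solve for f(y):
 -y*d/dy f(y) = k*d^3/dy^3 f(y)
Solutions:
 f(y) = C1 + Integral(C2*airyai(y*(-1/k)^(1/3)) + C3*airybi(y*(-1/k)^(1/3)), y)


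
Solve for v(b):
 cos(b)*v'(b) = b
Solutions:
 v(b) = C1 + Integral(b/cos(b), b)


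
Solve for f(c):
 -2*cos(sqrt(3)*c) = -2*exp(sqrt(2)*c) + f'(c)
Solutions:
 f(c) = C1 + sqrt(2)*exp(sqrt(2)*c) - 2*sqrt(3)*sin(sqrt(3)*c)/3


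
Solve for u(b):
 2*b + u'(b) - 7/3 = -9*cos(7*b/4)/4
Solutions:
 u(b) = C1 - b^2 + 7*b/3 - 9*sin(7*b/4)/7


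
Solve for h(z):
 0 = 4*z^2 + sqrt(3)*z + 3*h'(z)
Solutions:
 h(z) = C1 - 4*z^3/9 - sqrt(3)*z^2/6


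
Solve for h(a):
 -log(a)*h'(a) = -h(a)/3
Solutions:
 h(a) = C1*exp(li(a)/3)


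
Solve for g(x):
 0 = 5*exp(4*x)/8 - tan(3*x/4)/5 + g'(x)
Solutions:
 g(x) = C1 - 5*exp(4*x)/32 - 4*log(cos(3*x/4))/15


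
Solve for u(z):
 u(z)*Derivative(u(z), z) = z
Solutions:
 u(z) = -sqrt(C1 + z^2)
 u(z) = sqrt(C1 + z^2)


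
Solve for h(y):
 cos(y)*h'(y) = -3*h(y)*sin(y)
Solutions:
 h(y) = C1*cos(y)^3


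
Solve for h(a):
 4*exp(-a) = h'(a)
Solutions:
 h(a) = C1 - 4*exp(-a)


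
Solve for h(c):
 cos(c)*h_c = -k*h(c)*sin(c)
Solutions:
 h(c) = C1*exp(k*log(cos(c)))


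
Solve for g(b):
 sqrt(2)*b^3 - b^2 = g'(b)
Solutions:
 g(b) = C1 + sqrt(2)*b^4/4 - b^3/3


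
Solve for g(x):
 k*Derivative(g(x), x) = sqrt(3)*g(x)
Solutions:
 g(x) = C1*exp(sqrt(3)*x/k)


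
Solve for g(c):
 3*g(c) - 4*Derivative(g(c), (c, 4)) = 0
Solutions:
 g(c) = C1*exp(-sqrt(2)*3^(1/4)*c/2) + C2*exp(sqrt(2)*3^(1/4)*c/2) + C3*sin(sqrt(2)*3^(1/4)*c/2) + C4*cos(sqrt(2)*3^(1/4)*c/2)


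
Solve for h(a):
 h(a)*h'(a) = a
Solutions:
 h(a) = -sqrt(C1 + a^2)
 h(a) = sqrt(C1 + a^2)


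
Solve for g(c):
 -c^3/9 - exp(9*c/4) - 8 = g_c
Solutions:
 g(c) = C1 - c^4/36 - 8*c - 4*exp(9*c/4)/9


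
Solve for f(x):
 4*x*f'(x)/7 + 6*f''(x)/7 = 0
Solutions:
 f(x) = C1 + C2*erf(sqrt(3)*x/3)


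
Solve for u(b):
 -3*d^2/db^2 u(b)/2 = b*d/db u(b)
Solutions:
 u(b) = C1 + C2*erf(sqrt(3)*b/3)


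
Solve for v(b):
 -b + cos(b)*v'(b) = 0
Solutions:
 v(b) = C1 + Integral(b/cos(b), b)


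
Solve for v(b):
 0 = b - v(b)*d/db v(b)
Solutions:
 v(b) = -sqrt(C1 + b^2)
 v(b) = sqrt(C1 + b^2)


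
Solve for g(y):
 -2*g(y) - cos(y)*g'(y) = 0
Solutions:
 g(y) = C1*(sin(y) - 1)/(sin(y) + 1)


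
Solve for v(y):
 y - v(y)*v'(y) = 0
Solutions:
 v(y) = -sqrt(C1 + y^2)
 v(y) = sqrt(C1 + y^2)


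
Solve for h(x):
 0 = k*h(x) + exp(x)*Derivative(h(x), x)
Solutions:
 h(x) = C1*exp(k*exp(-x))


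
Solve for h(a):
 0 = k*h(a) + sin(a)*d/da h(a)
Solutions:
 h(a) = C1*exp(k*(-log(cos(a) - 1) + log(cos(a) + 1))/2)


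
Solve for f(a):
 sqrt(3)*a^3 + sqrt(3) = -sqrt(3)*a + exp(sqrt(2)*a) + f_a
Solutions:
 f(a) = C1 + sqrt(3)*a^4/4 + sqrt(3)*a^2/2 + sqrt(3)*a - sqrt(2)*exp(sqrt(2)*a)/2


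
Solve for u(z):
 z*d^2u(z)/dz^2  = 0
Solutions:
 u(z) = C1 + C2*z


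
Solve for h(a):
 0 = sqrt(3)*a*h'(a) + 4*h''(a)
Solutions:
 h(a) = C1 + C2*erf(sqrt(2)*3^(1/4)*a/4)


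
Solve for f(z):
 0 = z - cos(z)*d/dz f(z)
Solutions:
 f(z) = C1 + Integral(z/cos(z), z)


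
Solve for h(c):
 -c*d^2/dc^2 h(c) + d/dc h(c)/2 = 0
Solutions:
 h(c) = C1 + C2*c^(3/2)


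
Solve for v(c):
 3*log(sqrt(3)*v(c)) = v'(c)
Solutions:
 -2*Integral(1/(2*log(_y) + log(3)), (_y, v(c)))/3 = C1 - c


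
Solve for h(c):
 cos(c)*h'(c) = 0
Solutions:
 h(c) = C1


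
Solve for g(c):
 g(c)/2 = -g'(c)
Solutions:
 g(c) = C1*exp(-c/2)


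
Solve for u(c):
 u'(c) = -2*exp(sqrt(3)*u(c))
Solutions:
 u(c) = sqrt(3)*(2*log(1/(C1 + 2*c)) - log(3))/6


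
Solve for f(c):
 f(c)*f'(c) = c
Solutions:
 f(c) = -sqrt(C1 + c^2)
 f(c) = sqrt(C1 + c^2)


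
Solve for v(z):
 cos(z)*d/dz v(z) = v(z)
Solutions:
 v(z) = C1*sqrt(sin(z) + 1)/sqrt(sin(z) - 1)


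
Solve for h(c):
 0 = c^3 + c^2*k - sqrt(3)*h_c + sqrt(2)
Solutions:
 h(c) = C1 + sqrt(3)*c^4/12 + sqrt(3)*c^3*k/9 + sqrt(6)*c/3


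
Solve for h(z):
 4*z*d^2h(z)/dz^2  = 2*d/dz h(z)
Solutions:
 h(z) = C1 + C2*z^(3/2)


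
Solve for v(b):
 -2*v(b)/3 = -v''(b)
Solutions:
 v(b) = C1*exp(-sqrt(6)*b/3) + C2*exp(sqrt(6)*b/3)


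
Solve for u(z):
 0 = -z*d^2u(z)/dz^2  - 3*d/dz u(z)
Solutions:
 u(z) = C1 + C2/z^2


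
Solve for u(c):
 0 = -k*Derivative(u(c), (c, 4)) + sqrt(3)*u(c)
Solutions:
 u(c) = C1*exp(-3^(1/8)*c*(1/k)^(1/4)) + C2*exp(3^(1/8)*c*(1/k)^(1/4)) + C3*exp(-3^(1/8)*I*c*(1/k)^(1/4)) + C4*exp(3^(1/8)*I*c*(1/k)^(1/4))


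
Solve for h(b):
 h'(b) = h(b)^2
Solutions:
 h(b) = -1/(C1 + b)


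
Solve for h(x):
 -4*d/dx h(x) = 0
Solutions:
 h(x) = C1


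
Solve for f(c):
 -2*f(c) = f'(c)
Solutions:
 f(c) = C1*exp(-2*c)


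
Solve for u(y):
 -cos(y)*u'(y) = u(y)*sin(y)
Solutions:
 u(y) = C1*cos(y)


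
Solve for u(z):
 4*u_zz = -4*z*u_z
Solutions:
 u(z) = C1 + C2*erf(sqrt(2)*z/2)


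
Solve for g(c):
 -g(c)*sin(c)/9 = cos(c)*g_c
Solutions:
 g(c) = C1*cos(c)^(1/9)


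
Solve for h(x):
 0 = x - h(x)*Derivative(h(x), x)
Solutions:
 h(x) = -sqrt(C1 + x^2)
 h(x) = sqrt(C1 + x^2)


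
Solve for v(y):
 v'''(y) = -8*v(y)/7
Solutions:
 v(y) = C3*exp(-2*7^(2/3)*y/7) + (C1*sin(sqrt(3)*7^(2/3)*y/7) + C2*cos(sqrt(3)*7^(2/3)*y/7))*exp(7^(2/3)*y/7)


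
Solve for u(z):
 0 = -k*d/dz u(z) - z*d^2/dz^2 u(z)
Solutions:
 u(z) = C1 + z^(1 - re(k))*(C2*sin(log(z)*Abs(im(k))) + C3*cos(log(z)*im(k)))


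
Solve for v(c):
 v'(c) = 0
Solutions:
 v(c) = C1


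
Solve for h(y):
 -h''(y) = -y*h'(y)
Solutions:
 h(y) = C1 + C2*erfi(sqrt(2)*y/2)


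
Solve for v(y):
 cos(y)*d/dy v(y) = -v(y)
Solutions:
 v(y) = C1*sqrt(sin(y) - 1)/sqrt(sin(y) + 1)


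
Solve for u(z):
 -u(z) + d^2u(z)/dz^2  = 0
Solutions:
 u(z) = C1*exp(-z) + C2*exp(z)


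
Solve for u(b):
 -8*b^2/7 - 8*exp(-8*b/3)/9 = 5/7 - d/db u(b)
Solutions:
 u(b) = C1 + 8*b^3/21 + 5*b/7 - exp(-8*b/3)/3


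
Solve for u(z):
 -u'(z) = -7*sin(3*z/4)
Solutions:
 u(z) = C1 - 28*cos(3*z/4)/3


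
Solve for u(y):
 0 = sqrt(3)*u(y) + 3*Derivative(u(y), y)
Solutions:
 u(y) = C1*exp(-sqrt(3)*y/3)


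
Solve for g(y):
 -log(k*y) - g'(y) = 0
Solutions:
 g(y) = C1 - y*log(k*y) + y


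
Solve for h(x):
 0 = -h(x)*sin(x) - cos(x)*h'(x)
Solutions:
 h(x) = C1*cos(x)


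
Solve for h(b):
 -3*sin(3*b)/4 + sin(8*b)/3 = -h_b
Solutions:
 h(b) = C1 - cos(3*b)/4 + cos(8*b)/24


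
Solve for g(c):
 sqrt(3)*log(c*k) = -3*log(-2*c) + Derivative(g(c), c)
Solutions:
 g(c) = C1 + c*(sqrt(3)*log(-k) - 3 - sqrt(3) + 3*log(2)) + c*(sqrt(3) + 3)*log(-c)


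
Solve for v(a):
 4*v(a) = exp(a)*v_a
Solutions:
 v(a) = C1*exp(-4*exp(-a))


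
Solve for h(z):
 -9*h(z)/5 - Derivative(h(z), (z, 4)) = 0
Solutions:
 h(z) = (C1*sin(5^(3/4)*sqrt(6)*z/10) + C2*cos(5^(3/4)*sqrt(6)*z/10))*exp(-5^(3/4)*sqrt(6)*z/10) + (C3*sin(5^(3/4)*sqrt(6)*z/10) + C4*cos(5^(3/4)*sqrt(6)*z/10))*exp(5^(3/4)*sqrt(6)*z/10)


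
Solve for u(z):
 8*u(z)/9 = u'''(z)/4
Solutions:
 u(z) = C3*exp(2*2^(2/3)*3^(1/3)*z/3) + (C1*sin(2^(2/3)*3^(5/6)*z/3) + C2*cos(2^(2/3)*3^(5/6)*z/3))*exp(-2^(2/3)*3^(1/3)*z/3)
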